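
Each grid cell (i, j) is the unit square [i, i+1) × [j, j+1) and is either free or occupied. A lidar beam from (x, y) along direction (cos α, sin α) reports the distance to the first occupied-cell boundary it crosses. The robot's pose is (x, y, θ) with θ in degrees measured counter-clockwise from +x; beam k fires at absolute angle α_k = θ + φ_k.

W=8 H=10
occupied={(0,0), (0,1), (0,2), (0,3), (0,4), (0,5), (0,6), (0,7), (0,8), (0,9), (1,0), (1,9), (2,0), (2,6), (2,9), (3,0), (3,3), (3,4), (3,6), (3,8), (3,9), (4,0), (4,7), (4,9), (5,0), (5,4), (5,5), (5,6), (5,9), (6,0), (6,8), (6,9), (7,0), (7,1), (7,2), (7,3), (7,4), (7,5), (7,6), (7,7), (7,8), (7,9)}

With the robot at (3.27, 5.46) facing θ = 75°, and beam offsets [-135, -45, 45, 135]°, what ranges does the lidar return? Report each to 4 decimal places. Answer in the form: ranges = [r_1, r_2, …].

ranges = [0.5312, 1.9976, 0.6235, 2.6212]

beam 1: φ=-135°, α=300°
  d=(0.5000,-0.8660)  start (3,5)  tX=1.4600 tY=0.5312  stride 1/|dx|=2.0000 1/|dy|=1.1547
    cross y-line → (3,4), t=0.5312 (wall)
  → r_1 = 0.5312
beam 2: φ=-45°, α=30°
  d=(0.8660,0.5000)  start (3,5)  tX=0.8429 tY=1.0800  stride 1/|dx|=1.1547 1/|dy|=2.0000
    cross x-line → (4,5), t=0.8429
    cross y-line → (4,6), t=1.0800
    cross x-line → (5,6), t=1.9976 (wall)
  → r_2 = 1.9976
beam 3: φ=45°, α=120°
  d=(-0.5000,0.8660)  start (3,5)  tX=0.5400 tY=0.6235  stride 1/|dx|=2.0000 1/|dy|=1.1547
    cross x-line → (2,5), t=0.5400
    cross y-line → (2,6), t=0.6235 (wall)
  → r_3 = 0.6235
beam 4: φ=135°, α=210°
  d=(-0.8660,-0.5000)  start (3,5)  tX=0.3118 tY=0.9200  stride 1/|dx|=1.1547 1/|dy|=2.0000
    cross x-line → (2,5), t=0.3118
    cross y-line → (2,4), t=0.9200
    cross x-line → (1,4), t=1.4665
    cross x-line → (0,4), t=2.6212 (wall)
  → r_4 = 2.6212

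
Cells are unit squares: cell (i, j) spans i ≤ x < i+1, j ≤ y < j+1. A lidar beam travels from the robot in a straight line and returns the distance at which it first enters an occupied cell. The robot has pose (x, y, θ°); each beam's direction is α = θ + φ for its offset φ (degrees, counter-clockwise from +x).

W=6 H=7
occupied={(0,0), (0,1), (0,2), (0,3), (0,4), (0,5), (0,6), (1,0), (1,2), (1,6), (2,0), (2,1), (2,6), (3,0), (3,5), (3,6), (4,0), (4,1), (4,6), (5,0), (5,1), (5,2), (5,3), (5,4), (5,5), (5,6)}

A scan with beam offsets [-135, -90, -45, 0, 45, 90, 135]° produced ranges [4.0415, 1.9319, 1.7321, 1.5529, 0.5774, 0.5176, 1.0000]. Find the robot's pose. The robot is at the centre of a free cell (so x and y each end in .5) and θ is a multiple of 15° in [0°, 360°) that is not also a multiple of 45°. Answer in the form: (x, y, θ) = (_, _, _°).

(x, y, θ) = (1.5, 4.5, 105°)

The pose lattice has 16·16 = 256 candidates. Test each by forward raycasting.
  (4.5, 4.5, 285°): beam 1 = 1.0000 ≠ 4.0415 ✗
  (1.5, 3.5, 195°): beam 1 = 2.8868 ≠ 4.0415 ✗
  (1.5, 1.5, 15°): beam 1 = 0.5774 ≠ 4.0415 ✗
  (3.5, 1.5, 150°): beam 1 = 0.5176 ≠ 4.0415 ✗
  …
  (1.5, 4.5, 105°): r_1=4.0415, r_2=1.9319, r_3=1.7321, r_4=1.5529, r_5=0.5774, r_6=0.5176, r_7=1.0000 — all match ✓
Only this pose fits every beam.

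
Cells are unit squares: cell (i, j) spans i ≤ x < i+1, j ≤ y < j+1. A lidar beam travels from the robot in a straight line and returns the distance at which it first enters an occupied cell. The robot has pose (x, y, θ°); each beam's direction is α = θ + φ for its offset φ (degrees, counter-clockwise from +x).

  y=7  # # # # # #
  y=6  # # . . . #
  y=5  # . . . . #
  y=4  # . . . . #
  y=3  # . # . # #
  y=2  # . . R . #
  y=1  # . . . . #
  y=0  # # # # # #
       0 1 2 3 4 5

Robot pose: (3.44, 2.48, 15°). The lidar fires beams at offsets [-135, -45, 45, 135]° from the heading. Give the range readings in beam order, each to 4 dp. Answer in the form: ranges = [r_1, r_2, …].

beam 1: φ=-135°, α=240°
  dir = (cos 240°, sin 240°) = (-0.5000, -0.8660); from cell (3,2)
  next x-line at t=0.8800, next y-line at t=0.5543; Δt_x=2.0000, Δt_y=1.1547
    y: enter (3,1) at t=0.5543
    x: enter (2,1) at t=0.8800
    y: enter (2,0) at t=1.7090 ← occupied
  → r_1 = 1.7090
beam 2: φ=-45°, α=330°
  dir = (cos 330°, sin 330°) = (0.8660, -0.5000); from cell (3,2)
  next x-line at t=0.6466, next y-line at t=0.9600; Δt_x=1.1547, Δt_y=2.0000
    x: enter (4,2) at t=0.6466
    y: enter (4,1) at t=0.9600
    x: enter (5,1) at t=1.8013 ← occupied
  → r_2 = 1.8013
beam 3: φ=45°, α=60°
  dir = (cos 60°, sin 60°) = (0.5000, 0.8660); from cell (3,2)
  next x-line at t=1.1200, next y-line at t=0.6004; Δt_x=2.0000, Δt_y=1.1547
    y: enter (3,3) at t=0.6004
    x: enter (4,3) at t=1.1200 ← occupied
  → r_3 = 1.1200
beam 4: φ=135°, α=150°
  dir = (cos 150°, sin 150°) = (-0.8660, 0.5000); from cell (3,2)
  next x-line at t=0.5081, next y-line at t=1.0400; Δt_x=1.1547, Δt_y=2.0000
    x: enter (2,2) at t=0.5081
    y: enter (2,3) at t=1.0400 ← occupied
  → r_4 = 1.0400

ranges = [1.7090, 1.8013, 1.1200, 1.0400]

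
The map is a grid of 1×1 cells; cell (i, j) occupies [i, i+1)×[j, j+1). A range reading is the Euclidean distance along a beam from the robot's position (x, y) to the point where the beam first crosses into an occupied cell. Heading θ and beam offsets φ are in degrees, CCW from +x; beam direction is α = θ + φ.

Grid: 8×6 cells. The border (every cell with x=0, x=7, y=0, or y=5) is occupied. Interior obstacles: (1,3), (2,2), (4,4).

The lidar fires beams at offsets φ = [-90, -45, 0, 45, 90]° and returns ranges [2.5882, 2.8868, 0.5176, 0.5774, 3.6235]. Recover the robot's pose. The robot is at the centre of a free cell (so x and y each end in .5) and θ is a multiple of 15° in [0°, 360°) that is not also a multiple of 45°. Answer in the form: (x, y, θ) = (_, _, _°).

(x, y, θ) = (4.5, 3.5, 75°)

The pose lattice has 21·16 = 336 candidates. Test each by forward raycasting.
  (5.5, 3.5, 345°): beam 3 = 1.5529 ≠ 0.5176 ✗
  (2.5, 3.5, 330°): beam 1 = 0.5774 ≠ 2.5882 ✗
  (2.5, 1.5, 30°): beam 1 = 0.5774 ≠ 2.5882 ✗
  (5.5, 1.5, 210°): beam 1 = 2.8868 ≠ 2.5882 ✗
  …
  (4.5, 3.5, 75°): r_1=2.5882, r_2=2.8868, r_3=0.5176, r_4=0.5774, r_5=3.6235 — all match ✓
Unique over the lattice → pose = (4.5, 3.5, 75°).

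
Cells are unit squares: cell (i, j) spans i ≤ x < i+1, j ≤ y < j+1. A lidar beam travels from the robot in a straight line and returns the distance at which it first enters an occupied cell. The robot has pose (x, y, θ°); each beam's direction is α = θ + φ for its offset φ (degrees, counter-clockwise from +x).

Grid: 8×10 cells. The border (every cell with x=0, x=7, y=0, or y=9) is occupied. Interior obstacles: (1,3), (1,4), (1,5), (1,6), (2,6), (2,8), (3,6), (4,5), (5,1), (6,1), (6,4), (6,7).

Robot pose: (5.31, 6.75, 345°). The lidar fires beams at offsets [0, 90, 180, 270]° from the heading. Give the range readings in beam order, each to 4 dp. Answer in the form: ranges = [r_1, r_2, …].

ranges = [1.7496, 2.3294, 4.4620, 1.1977]

beam 1: φ=0°, α=345°
  direction (0.9659, -0.2588); cell (5,6); t to first gridline: x 0.7143, y 2.8978 (then +1.0353 / +3.8637)
    (6,6) via x @ 0.7143
    (7,6) via x @ 1.7496  # hit
  → r_1 = 1.7496
beam 2: φ=90°, α=75°
  direction (0.2588, 0.9659); cell (5,6); t to first gridline: x 2.6660, y 0.2588 (then +3.8637 / +1.0353)
    (5,7) via y @ 0.2588
    (5,8) via y @ 1.2941
    (5,9) via y @ 2.3294  # hit
  → r_2 = 2.3294
beam 3: φ=180°, α=165°
  direction (-0.9659, 0.2588); cell (5,6); t to first gridline: x 0.3209, y 0.9659 (then +1.0353 / +3.8637)
    (4,6) via x @ 0.3209
    (4,7) via y @ 0.9659
    (3,7) via x @ 1.3562
    (2,7) via x @ 2.3915
    (1,7) via x @ 3.4268
    (0,7) via x @ 4.4620  # hit
  → r_3 = 4.4620
beam 4: φ=270°, α=255°
  direction (-0.2588, -0.9659); cell (5,6); t to first gridline: x 1.1977, y 0.7765 (then +3.8637 / +1.0353)
    (5,5) via y @ 0.7765
    (4,5) via x @ 1.1977  # hit
  → r_4 = 1.1977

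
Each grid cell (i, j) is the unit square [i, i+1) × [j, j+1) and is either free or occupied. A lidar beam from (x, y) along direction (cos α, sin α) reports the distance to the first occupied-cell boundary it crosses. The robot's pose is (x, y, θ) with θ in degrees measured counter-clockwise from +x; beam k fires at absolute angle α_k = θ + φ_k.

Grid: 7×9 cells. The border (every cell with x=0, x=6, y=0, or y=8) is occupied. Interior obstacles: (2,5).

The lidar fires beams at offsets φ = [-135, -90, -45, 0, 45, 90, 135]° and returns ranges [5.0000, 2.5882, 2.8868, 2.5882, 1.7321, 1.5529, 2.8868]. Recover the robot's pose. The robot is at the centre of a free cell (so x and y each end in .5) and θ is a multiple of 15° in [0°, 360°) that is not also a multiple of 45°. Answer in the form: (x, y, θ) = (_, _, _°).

The pose lattice has 34·16 = 544 candidates. Test each by forward raycasting.
  (5.5, 7.5, 285°): beam 1 = 1.0000 ≠ 5.0000 ✗
  (2.5, 6.5, 75°): beam 1 = 0.5774 ≠ 5.0000 ✗
  (1.5, 3.5, 330°): beam 1 = 0.5176 ≠ 5.0000 ✗
  (4.5, 4.5, 195°): beam 1 = 3.0000 ≠ 5.0000 ✗
  (5.5, 6.5, 75°): beam 1 = 1.0000 ≠ 5.0000 ✗
  …
  (3.5, 2.5, 195°): r_1=5.0000, r_2=2.5882, r_3=2.8868, r_4=2.5882, r_5=1.7321, r_6=1.5529, r_7=2.8868 — all match ✓
Only this pose fits every beam.

(x, y, θ) = (3.5, 2.5, 195°)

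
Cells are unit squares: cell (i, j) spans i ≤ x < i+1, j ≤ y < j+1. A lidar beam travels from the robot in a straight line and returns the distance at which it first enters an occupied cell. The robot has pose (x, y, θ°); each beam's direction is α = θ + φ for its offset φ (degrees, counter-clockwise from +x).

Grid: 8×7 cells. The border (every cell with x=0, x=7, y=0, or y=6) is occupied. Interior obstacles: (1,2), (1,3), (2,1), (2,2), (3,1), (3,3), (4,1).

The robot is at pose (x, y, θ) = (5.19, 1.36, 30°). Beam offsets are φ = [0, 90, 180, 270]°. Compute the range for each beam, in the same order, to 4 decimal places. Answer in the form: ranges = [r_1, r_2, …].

beam 1: φ=0°, α=30°
  d=(0.8660,0.5000)  start (5,1)  tX=0.9353 tY=1.2800  stride 1/|dx|=1.1547 1/|dy|=2.0000
    cross x-line → (6,1), t=0.9353
    cross y-line → (6,2), t=1.2800
    cross x-line → (7,2), t=2.0900 (wall)
  → r_1 = 2.0900
beam 2: φ=90°, α=120°
  d=(-0.5000,0.8660)  start (5,1)  tX=0.3800 tY=0.7390  stride 1/|dx|=2.0000 1/|dy|=1.1547
    cross x-line → (4,1), t=0.3800 (wall)
  → r_2 = 0.3800
beam 3: φ=180°, α=210°
  d=(-0.8660,-0.5000)  start (5,1)  tX=0.2194 tY=0.7200  stride 1/|dx|=1.1547 1/|dy|=2.0000
    cross x-line → (4,1), t=0.2194 (wall)
  → r_3 = 0.2194
beam 4: φ=270°, α=300°
  d=(0.5000,-0.8660)  start (5,1)  tX=1.6200 tY=0.4157  stride 1/|dx|=2.0000 1/|dy|=1.1547
    cross y-line → (5,0), t=0.4157 (wall)
  → r_4 = 0.4157

ranges = [2.0900, 0.3800, 0.2194, 0.4157]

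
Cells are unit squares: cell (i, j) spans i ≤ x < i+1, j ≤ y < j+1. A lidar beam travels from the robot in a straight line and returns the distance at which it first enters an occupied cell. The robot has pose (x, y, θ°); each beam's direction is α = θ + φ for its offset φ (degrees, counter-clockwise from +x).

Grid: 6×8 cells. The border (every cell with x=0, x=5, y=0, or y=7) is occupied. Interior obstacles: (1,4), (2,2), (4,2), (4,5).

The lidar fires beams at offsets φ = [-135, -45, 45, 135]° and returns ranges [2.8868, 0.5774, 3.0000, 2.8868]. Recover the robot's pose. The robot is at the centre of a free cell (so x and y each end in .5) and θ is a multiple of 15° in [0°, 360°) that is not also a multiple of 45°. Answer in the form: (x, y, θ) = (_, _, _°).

(x, y, θ) = (2.5, 4.5, 195°)

Candidates: 20 free-cell centres × 16 headings = 320 poses. Raycast each; keep the one whose scan matches to 4 dp.
  (3.5, 1.5, 240°): beam 1 = 5.6940 ≠ 2.8868 ✗
  (2.5, 3.5, 345°): beam 1 = 1.7321 ≠ 2.8868 ✗
  (3.5, 1.5, 210°): beam 1 = 3.6235 ≠ 2.8868 ✗
  (2.5, 6.5, 120°): beam 1 = 1.9319 ≠ 2.8868 ✗
  …
  (2.5, 4.5, 195°): r_1=2.8868, r_2=0.5774, r_3=3.0000, r_4=2.8868 — all match ✓
Unique over the lattice → pose = (2.5, 4.5, 195°).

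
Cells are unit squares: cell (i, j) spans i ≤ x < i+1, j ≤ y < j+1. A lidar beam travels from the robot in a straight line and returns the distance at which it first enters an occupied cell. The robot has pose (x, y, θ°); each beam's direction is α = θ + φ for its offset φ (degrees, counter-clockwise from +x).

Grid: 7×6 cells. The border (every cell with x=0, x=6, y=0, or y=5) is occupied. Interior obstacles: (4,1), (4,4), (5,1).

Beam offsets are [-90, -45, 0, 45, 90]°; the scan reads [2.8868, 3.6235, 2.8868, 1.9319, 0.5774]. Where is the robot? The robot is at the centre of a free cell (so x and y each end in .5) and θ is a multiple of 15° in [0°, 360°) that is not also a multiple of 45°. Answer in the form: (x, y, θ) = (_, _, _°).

Candidates: 17 free-cell centres × 16 headings = 272 poses. Raycast each; keep the one whose scan matches to 4 dp.
  (1.5, 1.5, 240°): beam 1 = 0.5774 ≠ 2.8868 ✗
  (1.5, 3.5, 210°): beam 1 = 1.0000 ≠ 2.8868 ✗
  (2.5, 2.5, 330°): beam 1 = 1.7321 ≠ 2.8868 ✗
  (2.5, 2.5, 105°): beam 1 = 3.6235 ≠ 2.8868 ✗
  (2.5, 3.5, 195°): beam 1 = 1.5529 ≠ 2.8868 ✗
  …
  (3.5, 1.5, 150°): r_1=2.8868, r_2=3.6235, r_3=2.8868, r_4=1.9319, r_5=0.5774 — all match ✓
Unique over the lattice → pose = (3.5, 1.5, 150°).

(x, y, θ) = (3.5, 1.5, 150°)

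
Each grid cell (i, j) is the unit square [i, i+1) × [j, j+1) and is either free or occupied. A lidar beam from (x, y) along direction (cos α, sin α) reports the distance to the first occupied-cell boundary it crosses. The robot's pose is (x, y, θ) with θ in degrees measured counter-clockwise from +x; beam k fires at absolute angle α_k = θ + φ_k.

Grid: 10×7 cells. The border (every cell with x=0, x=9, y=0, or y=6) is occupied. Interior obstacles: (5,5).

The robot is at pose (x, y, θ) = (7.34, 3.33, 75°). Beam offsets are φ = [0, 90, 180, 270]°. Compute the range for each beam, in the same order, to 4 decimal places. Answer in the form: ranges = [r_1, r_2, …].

beam 1: φ=0°, α=75°
  direction (0.2588, 0.9659); cell (7,3); t to first gridline: x 2.5500, y 0.6936 (then +3.8637 / +1.0353)
    (7,4) via y @ 0.6936
    (7,5) via y @ 1.7289
    (8,5) via x @ 2.5500
    (8,6) via y @ 2.7642  # hit
  → r_1 = 2.7642
beam 2: φ=90°, α=165°
  direction (-0.9659, 0.2588); cell (7,3); t to first gridline: x 0.3520, y 2.5887 (then +1.0353 / +3.8637)
    (6,3) via x @ 0.3520
    (5,3) via x @ 1.3873
    (4,3) via x @ 2.4225
    (4,4) via y @ 2.5887
    (3,4) via x @ 3.4578
    (2,4) via x @ 4.4931
    (1,4) via x @ 5.5284
    (1,5) via y @ 6.4524
    (0,5) via x @ 6.5637  # hit
  → r_2 = 6.5637
beam 3: φ=180°, α=255°
  direction (-0.2588, -0.9659); cell (7,3); t to first gridline: x 1.3137, y 0.3416 (then +3.8637 / +1.0353)
    (7,2) via y @ 0.3416
    (6,2) via x @ 1.3137
    (6,1) via y @ 1.3769
    (6,0) via y @ 2.4122  # hit
  → r_3 = 2.4122
beam 4: φ=270°, α=345°
  direction (0.9659, -0.2588); cell (7,3); t to first gridline: x 0.6833, y 1.2750 (then +1.0353 / +3.8637)
    (8,3) via x @ 0.6833
    (8,2) via y @ 1.2750
    (9,2) via x @ 1.7186  # hit
  → r_4 = 1.7186

ranges = [2.7642, 6.5637, 2.4122, 1.7186]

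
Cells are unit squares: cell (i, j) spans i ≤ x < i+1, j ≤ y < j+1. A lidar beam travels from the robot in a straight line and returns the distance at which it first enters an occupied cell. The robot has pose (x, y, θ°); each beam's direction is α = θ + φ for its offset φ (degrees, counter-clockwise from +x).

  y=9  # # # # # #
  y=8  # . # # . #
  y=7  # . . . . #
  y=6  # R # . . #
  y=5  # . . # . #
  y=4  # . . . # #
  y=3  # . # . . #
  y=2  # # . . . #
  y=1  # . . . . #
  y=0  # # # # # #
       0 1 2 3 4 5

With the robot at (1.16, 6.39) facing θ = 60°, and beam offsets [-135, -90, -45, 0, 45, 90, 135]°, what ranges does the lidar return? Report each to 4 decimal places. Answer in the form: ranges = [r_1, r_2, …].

beam 1: φ=-135°, α=285°
  dir = (cos 285°, sin 285°) = (0.2588, -0.9659); from cell (1,6)
  next x-line at t=3.2455, next y-line at t=0.4038; Δt_x=3.8637, Δt_y=1.0353
    y: enter (1,5) at t=0.4038
    y: enter (1,4) at t=1.4390
    y: enter (1,3) at t=2.4743
    x: enter (2,3) at t=3.2455 ← occupied
  → r_1 = 3.2455
beam 2: φ=-90°, α=330°
  dir = (cos 330°, sin 330°) = (0.8660, -0.5000); from cell (1,6)
  next x-line at t=0.9699, next y-line at t=0.7800; Δt_x=1.1547, Δt_y=2.0000
    y: enter (1,5) at t=0.7800
    x: enter (2,5) at t=0.9699
    x: enter (3,5) at t=2.1246 ← occupied
  → r_2 = 2.1246
beam 3: φ=-45°, α=15°
  dir = (cos 15°, sin 15°) = (0.9659, 0.2588); from cell (1,6)
  next x-line at t=0.8696, next y-line at t=2.3569; Δt_x=1.0353, Δt_y=3.8637
    x: enter (2,6) at t=0.8696 ← occupied
  → r_3 = 0.8696
beam 4: φ=0°, α=60°
  dir = (cos 60°, sin 60°) = (0.5000, 0.8660); from cell (1,6)
  next x-line at t=1.6800, next y-line at t=0.7044; Δt_x=2.0000, Δt_y=1.1547
    y: enter (1,7) at t=0.7044
    x: enter (2,7) at t=1.6800
    y: enter (2,8) at t=1.8591 ← occupied
  → r_4 = 1.8591
beam 5: φ=45°, α=105°
  dir = (cos 105°, sin 105°) = (-0.2588, 0.9659); from cell (1,6)
  next x-line at t=0.6182, next y-line at t=0.6315; Δt_x=3.8637, Δt_y=1.0353
    x: enter (0,6) at t=0.6182 ← occupied
  → r_5 = 0.6182
beam 6: φ=90°, α=150°
  dir = (cos 150°, sin 150°) = (-0.8660, 0.5000); from cell (1,6)
  next x-line at t=0.1848, next y-line at t=1.2200; Δt_x=1.1547, Δt_y=2.0000
    x: enter (0,6) at t=0.1848 ← occupied
  → r_6 = 0.1848
beam 7: φ=135°, α=195°
  dir = (cos 195°, sin 195°) = (-0.9659, -0.2588); from cell (1,6)
  next x-line at t=0.1656, next y-line at t=1.5068; Δt_x=1.0353, Δt_y=3.8637
    x: enter (0,6) at t=0.1656 ← occupied
  → r_7 = 0.1656

ranges = [3.2455, 2.1246, 0.8696, 1.8591, 0.6182, 0.1848, 0.1656]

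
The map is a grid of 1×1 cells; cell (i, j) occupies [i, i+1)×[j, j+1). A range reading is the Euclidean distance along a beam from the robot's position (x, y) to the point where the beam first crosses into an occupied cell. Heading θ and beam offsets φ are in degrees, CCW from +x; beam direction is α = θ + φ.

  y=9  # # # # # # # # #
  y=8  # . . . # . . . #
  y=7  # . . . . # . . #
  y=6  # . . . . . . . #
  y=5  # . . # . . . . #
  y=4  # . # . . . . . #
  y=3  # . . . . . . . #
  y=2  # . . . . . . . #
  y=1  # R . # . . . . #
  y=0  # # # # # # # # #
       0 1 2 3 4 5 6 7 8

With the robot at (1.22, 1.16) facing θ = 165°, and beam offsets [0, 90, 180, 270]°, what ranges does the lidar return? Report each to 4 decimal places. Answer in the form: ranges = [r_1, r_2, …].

ranges = [0.2278, 0.1656, 0.6182, 3.0137]

beam 1: φ=0°, α=165°
  direction (-0.9659, 0.2588); cell (1,1); t to first gridline: x 0.2278, y 3.2455 (then +1.0353 / +3.8637)
    (0,1) via x @ 0.2278  # hit
  → r_1 = 0.2278
beam 2: φ=90°, α=255°
  direction (-0.2588, -0.9659); cell (1,1); t to first gridline: x 0.8500, y 0.1656 (then +3.8637 / +1.0353)
    (1,0) via y @ 0.1656  # hit
  → r_2 = 0.1656
beam 3: φ=180°, α=345°
  direction (0.9659, -0.2588); cell (1,1); t to first gridline: x 0.8075, y 0.6182 (then +1.0353 / +3.8637)
    (1,0) via y @ 0.6182  # hit
  → r_3 = 0.6182
beam 4: φ=270°, α=75°
  direction (0.2588, 0.9659); cell (1,1); t to first gridline: x 3.0137, y 0.8696 (then +3.8637 / +1.0353)
    (1,2) via y @ 0.8696
    (1,3) via y @ 1.9049
    (1,4) via y @ 2.9402
    (2,4) via x @ 3.0137  # hit
  → r_4 = 3.0137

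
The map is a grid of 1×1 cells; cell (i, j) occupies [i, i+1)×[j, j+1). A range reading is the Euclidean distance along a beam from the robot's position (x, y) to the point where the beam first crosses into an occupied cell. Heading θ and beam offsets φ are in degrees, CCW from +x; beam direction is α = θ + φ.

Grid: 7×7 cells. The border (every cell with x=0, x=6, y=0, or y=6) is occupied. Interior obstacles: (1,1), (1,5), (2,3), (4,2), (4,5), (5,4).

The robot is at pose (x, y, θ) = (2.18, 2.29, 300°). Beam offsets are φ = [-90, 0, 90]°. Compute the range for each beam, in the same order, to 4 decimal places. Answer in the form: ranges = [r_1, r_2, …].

beam 1: φ=-90°, α=210°
  dir = (cos 210°, sin 210°) = (-0.8660, -0.5000); from cell (2,2)
  next x-line at t=0.2078, next y-line at t=0.5800; Δt_x=1.1547, Δt_y=2.0000
    x: enter (1,2) at t=0.2078
    y: enter (1,1) at t=0.5800 ← occupied
  → r_1 = 0.5800
beam 2: φ=0°, α=300°
  dir = (cos 300°, sin 300°) = (0.5000, -0.8660); from cell (2,2)
  next x-line at t=1.6400, next y-line at t=0.3349; Δt_x=2.0000, Δt_y=1.1547
    y: enter (2,1) at t=0.3349
    y: enter (2,0) at t=1.4896 ← occupied
  → r_2 = 1.4896
beam 3: φ=90°, α=30°
  dir = (cos 30°, sin 30°) = (0.8660, 0.5000); from cell (2,2)
  next x-line at t=0.9469, next y-line at t=1.4200; Δt_x=1.1547, Δt_y=2.0000
    x: enter (3,2) at t=0.9469
    y: enter (3,3) at t=1.4200
    x: enter (4,3) at t=2.1016
    x: enter (5,3) at t=3.2563
    y: enter (5,4) at t=3.4200 ← occupied
  → r_3 = 3.4200

ranges = [0.5800, 1.4896, 3.4200]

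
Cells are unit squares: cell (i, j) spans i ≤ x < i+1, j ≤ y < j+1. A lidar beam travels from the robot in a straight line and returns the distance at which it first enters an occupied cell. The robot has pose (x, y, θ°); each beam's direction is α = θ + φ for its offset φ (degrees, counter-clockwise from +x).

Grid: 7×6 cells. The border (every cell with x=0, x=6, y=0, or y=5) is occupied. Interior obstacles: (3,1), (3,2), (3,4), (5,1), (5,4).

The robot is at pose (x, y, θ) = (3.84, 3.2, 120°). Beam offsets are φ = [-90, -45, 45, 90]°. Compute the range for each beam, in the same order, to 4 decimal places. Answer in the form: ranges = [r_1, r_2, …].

ranges = [1.6000, 1.8635, 2.9402, 0.4000]

beam 1: φ=-90°, α=30°
  dir = (cos 30°, sin 30°) = (0.8660, 0.5000); from cell (3,3)
  next x-line at t=0.1848, next y-line at t=1.6000; Δt_x=1.1547, Δt_y=2.0000
    x: enter (4,3) at t=0.1848
    x: enter (5,3) at t=1.3395
    y: enter (5,4) at t=1.6000 ← occupied
  → r_1 = 1.6000
beam 2: φ=-45°, α=75°
  dir = (cos 75°, sin 75°) = (0.2588, 0.9659); from cell (3,3)
  next x-line at t=0.6182, next y-line at t=0.8282; Δt_x=3.8637, Δt_y=1.0353
    x: enter (4,3) at t=0.6182
    y: enter (4,4) at t=0.8282
    y: enter (4,5) at t=1.8635 ← occupied
  → r_2 = 1.8635
beam 3: φ=45°, α=165°
  dir = (cos 165°, sin 165°) = (-0.9659, 0.2588); from cell (3,3)
  next x-line at t=0.8696, next y-line at t=3.0910; Δt_x=1.0353, Δt_y=3.8637
    x: enter (2,3) at t=0.8696
    x: enter (1,3) at t=1.9049
    x: enter (0,3) at t=2.9402 ← occupied
  → r_3 = 2.9402
beam 4: φ=90°, α=210°
  dir = (cos 210°, sin 210°) = (-0.8660, -0.5000); from cell (3,3)
  next x-line at t=0.9699, next y-line at t=0.4000; Δt_x=1.1547, Δt_y=2.0000
    y: enter (3,2) at t=0.4000 ← occupied
  → r_4 = 0.4000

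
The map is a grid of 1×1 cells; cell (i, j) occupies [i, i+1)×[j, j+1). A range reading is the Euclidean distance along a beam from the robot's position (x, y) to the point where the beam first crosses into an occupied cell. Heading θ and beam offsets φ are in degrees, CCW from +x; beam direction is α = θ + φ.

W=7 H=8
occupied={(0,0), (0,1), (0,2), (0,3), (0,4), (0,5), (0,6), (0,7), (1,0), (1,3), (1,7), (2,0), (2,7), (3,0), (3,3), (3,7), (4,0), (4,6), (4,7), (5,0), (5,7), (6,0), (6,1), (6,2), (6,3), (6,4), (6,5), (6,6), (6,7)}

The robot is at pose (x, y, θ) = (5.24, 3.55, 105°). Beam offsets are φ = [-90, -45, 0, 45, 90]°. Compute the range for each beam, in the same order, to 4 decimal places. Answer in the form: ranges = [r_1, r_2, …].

beam 1: φ=-90°, α=15°
  cosα=0.9659 sinα=0.2588 | (5,3) | tMaxX 0.7868 tMaxY 1.7387 | tΔX 1.0353 tΔY 3.8637
    t=0.7868 [x] (6,3) — stop
  → r_1 = 0.7868
beam 2: φ=-45°, α=60°
  cosα=0.5000 sinα=0.8660 | (5,3) | tMaxX 1.5200 tMaxY 0.5196 | tΔX 2.0000 tΔY 1.1547
    t=0.5196 [y] (5,4)
    t=1.5200 [x] (6,4) — stop
  → r_2 = 1.5200
beam 3: φ=0°, α=105°
  cosα=-0.2588 sinα=0.9659 | (5,3) | tMaxX 0.9273 tMaxY 0.4659 | tΔX 3.8637 tΔY 1.0353
    t=0.4659 [y] (5,4)
    t=0.9273 [x] (4,4)
    t=1.5012 [y] (4,5)
    t=2.5364 [y] (4,6) — stop
  → r_3 = 2.5364
beam 4: φ=45°, α=150°
  cosα=-0.8660 sinα=0.5000 | (5,3) | tMaxX 0.2771 tMaxY 0.9000 | tΔX 1.1547 tΔY 2.0000
    t=0.2771 [x] (4,3)
    t=0.9000 [y] (4,4)
    t=1.4318 [x] (3,4)
    t=2.5865 [x] (2,4)
    t=2.9000 [y] (2,5)
    t=3.7412 [x] (1,5)
    t=4.8959 [x] (0,5) — stop
  → r_4 = 4.8959
beam 5: φ=90°, α=195°
  cosα=-0.9659 sinα=-0.2588 | (5,3) | tMaxX 0.2485 tMaxY 2.1250 | tΔX 1.0353 tΔY 3.8637
    t=0.2485 [x] (4,3)
    t=1.2837 [x] (3,3) — stop
  → r_5 = 1.2837

ranges = [0.7868, 1.5200, 2.5364, 4.8959, 1.2837]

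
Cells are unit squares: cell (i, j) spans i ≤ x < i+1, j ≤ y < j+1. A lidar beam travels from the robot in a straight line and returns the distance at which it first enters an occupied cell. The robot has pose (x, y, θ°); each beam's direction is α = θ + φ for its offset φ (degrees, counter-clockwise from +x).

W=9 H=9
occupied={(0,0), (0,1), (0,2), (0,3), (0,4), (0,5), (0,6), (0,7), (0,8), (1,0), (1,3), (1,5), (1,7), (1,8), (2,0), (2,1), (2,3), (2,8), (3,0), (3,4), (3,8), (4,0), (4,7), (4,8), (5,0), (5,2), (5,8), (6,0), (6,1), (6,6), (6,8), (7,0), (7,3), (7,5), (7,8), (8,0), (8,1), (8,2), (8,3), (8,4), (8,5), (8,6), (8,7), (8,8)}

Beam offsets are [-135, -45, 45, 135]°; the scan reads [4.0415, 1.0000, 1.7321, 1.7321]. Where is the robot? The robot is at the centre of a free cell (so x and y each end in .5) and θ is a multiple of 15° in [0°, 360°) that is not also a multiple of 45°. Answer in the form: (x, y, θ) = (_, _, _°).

(x, y, θ) = (3.5, 6.5, 75°)

The pose lattice has 37·16 = 592 candidates. Test each by forward raycasting.
  (7.5, 2.5, 345°): beam 1 = 1.0000 ≠ 4.0415 ✗
  (3.5, 2.5, 300°): beam 1 = 1.9319 ≠ 4.0415 ✗
  (6.5, 3.5, 210°): beam 1 = 1.9319 ≠ 4.0415 ✗
  (4.5, 1.5, 120°): beam 1 = 1.5529 ≠ 4.0415 ✗
  …
  (3.5, 6.5, 75°): r_1=4.0415, r_2=1.0000, r_3=1.7321, r_4=1.7321 — all match ✓
No second candidate reproduces the full scan.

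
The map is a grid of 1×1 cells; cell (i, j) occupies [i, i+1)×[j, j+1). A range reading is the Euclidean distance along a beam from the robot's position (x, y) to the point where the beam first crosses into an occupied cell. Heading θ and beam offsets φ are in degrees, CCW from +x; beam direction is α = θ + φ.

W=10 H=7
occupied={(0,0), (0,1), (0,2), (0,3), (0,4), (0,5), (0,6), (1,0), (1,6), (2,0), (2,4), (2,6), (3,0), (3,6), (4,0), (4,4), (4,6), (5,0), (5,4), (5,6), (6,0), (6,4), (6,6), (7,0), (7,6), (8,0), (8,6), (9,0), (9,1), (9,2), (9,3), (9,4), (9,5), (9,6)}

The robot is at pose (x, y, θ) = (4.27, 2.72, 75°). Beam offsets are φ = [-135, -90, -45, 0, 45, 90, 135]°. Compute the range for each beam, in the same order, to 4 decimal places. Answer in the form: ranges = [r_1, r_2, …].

ranges = [1.9861, 4.8969, 2.5600, 1.3252, 2.5400, 3.3854, 3.4400]

beam 1: φ=-135°, α=300°
  dir = (cos 300°, sin 300°) = (0.5000, -0.8660); from cell (4,2)
  next x-line at t=1.4600, next y-line at t=0.8314; Δt_x=2.0000, Δt_y=1.1547
    y: enter (4,1) at t=0.8314
    x: enter (5,1) at t=1.4600
    y: enter (5,0) at t=1.9861 ← occupied
  → r_1 = 1.9861
beam 2: φ=-90°, α=345°
  dir = (cos 345°, sin 345°) = (0.9659, -0.2588); from cell (4,2)
  next x-line at t=0.7558, next y-line at t=2.7819; Δt_x=1.0353, Δt_y=3.8637
    x: enter (5,2) at t=0.7558
    x: enter (6,2) at t=1.7910
    y: enter (6,1) at t=2.7819
    x: enter (7,1) at t=2.8263
    x: enter (8,1) at t=3.8616
    x: enter (9,1) at t=4.8969 ← occupied
  → r_2 = 4.8969
beam 3: φ=-45°, α=30°
  dir = (cos 30°, sin 30°) = (0.8660, 0.5000); from cell (4,2)
  next x-line at t=0.8429, next y-line at t=0.5600; Δt_x=1.1547, Δt_y=2.0000
    y: enter (4,3) at t=0.5600
    x: enter (5,3) at t=0.8429
    x: enter (6,3) at t=1.9976
    y: enter (6,4) at t=2.5600 ← occupied
  → r_3 = 2.5600
beam 4: φ=0°, α=75°
  dir = (cos 75°, sin 75°) = (0.2588, 0.9659); from cell (4,2)
  next x-line at t=2.8205, next y-line at t=0.2899; Δt_x=3.8637, Δt_y=1.0353
    y: enter (4,3) at t=0.2899
    y: enter (4,4) at t=1.3252 ← occupied
  → r_4 = 1.3252
beam 5: φ=45°, α=120°
  dir = (cos 120°, sin 120°) = (-0.5000, 0.8660); from cell (4,2)
  next x-line at t=0.5400, next y-line at t=0.3233; Δt_x=2.0000, Δt_y=1.1547
    y: enter (4,3) at t=0.3233
    x: enter (3,3) at t=0.5400
    y: enter (3,4) at t=1.4780
    x: enter (2,4) at t=2.5400 ← occupied
  → r_5 = 2.5400
beam 6: φ=90°, α=165°
  dir = (cos 165°, sin 165°) = (-0.9659, 0.2588); from cell (4,2)
  next x-line at t=0.2795, next y-line at t=1.0818; Δt_x=1.0353, Δt_y=3.8637
    x: enter (3,2) at t=0.2795
    y: enter (3,3) at t=1.0818
    x: enter (2,3) at t=1.3148
    x: enter (1,3) at t=2.3501
    x: enter (0,3) at t=3.3854 ← occupied
  → r_6 = 3.3854
beam 7: φ=135°, α=210°
  dir = (cos 210°, sin 210°) = (-0.8660, -0.5000); from cell (4,2)
  next x-line at t=0.3118, next y-line at t=1.4400; Δt_x=1.1547, Δt_y=2.0000
    x: enter (3,2) at t=0.3118
    y: enter (3,1) at t=1.4400
    x: enter (2,1) at t=1.4665
    x: enter (1,1) at t=2.6212
    y: enter (1,0) at t=3.4400 ← occupied
  → r_7 = 3.4400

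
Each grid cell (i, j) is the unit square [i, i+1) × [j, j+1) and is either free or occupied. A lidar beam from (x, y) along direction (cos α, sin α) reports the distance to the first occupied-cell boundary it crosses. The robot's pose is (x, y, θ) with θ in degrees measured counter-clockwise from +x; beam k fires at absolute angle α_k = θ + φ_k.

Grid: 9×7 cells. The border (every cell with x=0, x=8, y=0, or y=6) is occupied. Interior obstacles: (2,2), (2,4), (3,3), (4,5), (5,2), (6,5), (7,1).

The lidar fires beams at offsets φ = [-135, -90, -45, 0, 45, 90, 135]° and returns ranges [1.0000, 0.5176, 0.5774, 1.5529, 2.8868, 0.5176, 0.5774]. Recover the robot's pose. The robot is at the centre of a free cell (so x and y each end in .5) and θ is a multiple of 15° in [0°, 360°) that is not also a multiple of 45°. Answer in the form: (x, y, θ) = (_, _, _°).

(x, y, θ) = (5.5, 1.5, 345°)

Candidates: 28 free-cell centres × 16 headings = 448 poses. Raycast each; keep the one whose scan matches to 4 dp.
  (2.5, 1.5, 150°): beam 1 = 2.5882 ≠ 1.0000 ✗
  (1.5, 3.5, 105°): beam 2 = 1.5529 ≠ 0.5176 ✗
  (7.5, 3.5, 105°): beam 1 = 0.5774 ≠ 1.0000 ✗
  …
  (5.5, 1.5, 345°): r_1=1.0000, r_2=0.5176, r_3=0.5774, r_4=1.5529, r_5=2.8868, r_6=0.5176, r_7=0.5774 — all match ✓
No second candidate reproduces the full scan.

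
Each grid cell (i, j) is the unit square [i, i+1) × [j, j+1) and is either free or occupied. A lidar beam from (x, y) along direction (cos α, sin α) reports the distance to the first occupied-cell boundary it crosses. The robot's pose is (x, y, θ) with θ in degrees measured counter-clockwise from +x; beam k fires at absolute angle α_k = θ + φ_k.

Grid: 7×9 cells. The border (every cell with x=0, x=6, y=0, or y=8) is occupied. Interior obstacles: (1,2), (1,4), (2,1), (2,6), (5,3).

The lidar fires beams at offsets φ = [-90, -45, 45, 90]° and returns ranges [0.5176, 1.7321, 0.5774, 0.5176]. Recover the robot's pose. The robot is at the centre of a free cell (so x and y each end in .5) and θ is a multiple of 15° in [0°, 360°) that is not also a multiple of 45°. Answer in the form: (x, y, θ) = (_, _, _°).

(x, y, θ) = (1.5, 6.5, 105°)

The pose lattice has 30·16 = 480 candidates. Test each by forward raycasting.
  (5.5, 1.5, 105°): beam 2 = 1.0000 ≠ 1.7321 ✗
  (5.5, 2.5, 75°): beam 2 = 0.5774 ≠ 1.7321 ✗
  (4.5, 4.5, 195°): beam 1 = 3.6235 ≠ 0.5176 ✗
  (4.5, 1.5, 75°): beam 1 = 1.5529 ≠ 0.5176 ✗
  …
  (1.5, 6.5, 105°): r_1=0.5176, r_2=1.7321, r_3=0.5774, r_4=0.5176 — all match ✓
Only this pose fits every beam.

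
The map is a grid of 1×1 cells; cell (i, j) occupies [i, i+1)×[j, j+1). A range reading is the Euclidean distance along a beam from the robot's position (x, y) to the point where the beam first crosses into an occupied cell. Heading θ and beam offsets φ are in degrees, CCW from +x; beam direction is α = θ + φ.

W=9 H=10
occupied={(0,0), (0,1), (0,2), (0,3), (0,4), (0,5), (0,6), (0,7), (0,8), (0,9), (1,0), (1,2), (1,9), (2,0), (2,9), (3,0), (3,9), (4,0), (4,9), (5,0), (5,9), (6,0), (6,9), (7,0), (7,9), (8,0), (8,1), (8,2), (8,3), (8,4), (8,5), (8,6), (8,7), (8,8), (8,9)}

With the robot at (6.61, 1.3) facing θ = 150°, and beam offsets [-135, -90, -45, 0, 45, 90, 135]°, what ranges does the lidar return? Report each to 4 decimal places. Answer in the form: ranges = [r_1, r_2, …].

ranges = [1.4390, 2.7800, 7.9716, 6.4779, 1.1591, 0.3464, 0.3106]

beam 1: φ=-135°, α=15°
  cosα=0.9659 sinα=0.2588 | (6,1) | tMaxX 0.4038 tMaxY 2.7046 | tΔX 1.0353 tΔY 3.8637
    t=0.4038 [x] (7,1)
    t=1.4390 [x] (8,1) — stop
  → r_1 = 1.4390
beam 2: φ=-90°, α=60°
  cosα=0.5000 sinα=0.8660 | (6,1) | tMaxX 0.7800 tMaxY 0.8083 | tΔX 2.0000 tΔY 1.1547
    t=0.7800 [x] (7,1)
    t=0.8083 [y] (7,2)
    t=1.9630 [y] (7,3)
    t=2.7800 [x] (8,3) — stop
  → r_2 = 2.7800
beam 3: φ=-45°, α=105°
  cosα=-0.2588 sinα=0.9659 | (6,1) | tMaxX 2.3569 tMaxY 0.7247 | tΔX 3.8637 tΔY 1.0353
    t=0.7247 [y] (6,2)
    t=1.7600 [y] (6,3)
    t=2.3569 [x] (5,3)
    t=2.7952 [y] (5,4)
    t=3.8305 [y] (5,5)
    t=4.8658 [y] (5,6)
    t=5.9011 [y] (5,7)
    t=6.2206 [x] (4,7)
    t=6.9364 [y] (4,8)
    t=7.9716 [y] (4,9) — stop
  → r_3 = 7.9716
beam 4: φ=0°, α=150°
  cosα=-0.8660 sinα=0.5000 | (6,1) | tMaxX 0.7044 tMaxY 1.4000 | tΔX 1.1547 tΔY 2.0000
    t=0.7044 [x] (5,1)
    t=1.4000 [y] (5,2)
    t=1.8591 [x] (4,2)
    t=3.0138 [x] (3,2)
    t=3.4000 [y] (3,3)
    t=4.1685 [x] (2,3)
    t=5.3232 [x] (1,3)
    t=5.4000 [y] (1,4)
    t=6.4779 [x] (0,4) — stop
  → r_4 = 6.4779
beam 5: φ=45°, α=195°
  cosα=-0.9659 sinα=-0.2588 | (6,1) | tMaxX 0.6315 tMaxY 1.1591 | tΔX 1.0353 tΔY 3.8637
    t=0.6315 [x] (5,1)
    t=1.1591 [y] (5,0) — stop
  → r_5 = 1.1591
beam 6: φ=90°, α=240°
  cosα=-0.5000 sinα=-0.8660 | (6,1) | tMaxX 1.2200 tMaxY 0.3464 | tΔX 2.0000 tΔY 1.1547
    t=0.3464 [y] (6,0) — stop
  → r_6 = 0.3464
beam 7: φ=135°, α=285°
  cosα=0.2588 sinα=-0.9659 | (6,1) | tMaxX 1.5068 tMaxY 0.3106 | tΔX 3.8637 tΔY 1.0353
    t=0.3106 [y] (6,0) — stop
  → r_7 = 0.3106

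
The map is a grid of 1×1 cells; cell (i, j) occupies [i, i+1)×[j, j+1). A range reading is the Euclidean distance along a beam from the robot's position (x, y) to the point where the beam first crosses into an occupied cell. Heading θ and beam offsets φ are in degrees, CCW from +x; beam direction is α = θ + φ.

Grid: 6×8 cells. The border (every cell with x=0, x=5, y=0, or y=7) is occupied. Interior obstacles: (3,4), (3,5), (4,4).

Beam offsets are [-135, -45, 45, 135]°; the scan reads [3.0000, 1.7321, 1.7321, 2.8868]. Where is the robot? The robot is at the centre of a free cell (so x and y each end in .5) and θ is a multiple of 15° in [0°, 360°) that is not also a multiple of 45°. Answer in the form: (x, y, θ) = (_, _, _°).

(x, y, θ) = (2.5, 2.5, 255°)

The pose lattice has 21·16 = 336 candidates. Test each by forward raycasting.
  (1.5, 1.5, 30°): beam 1 = 0.5176 ≠ 3.0000 ✗
  (3.5, 2.5, 330°): beam 1 = 2.5882 ≠ 3.0000 ✗
  (1.5, 5.5, 285°): beam 1 = 0.5774 ≠ 3.0000 ✗
  (2.5, 5.5, 30°): beam 1 = 4.6587 ≠ 3.0000 ✗
  (1.5, 6.5, 60°): beam 1 = 5.6940 ≠ 3.0000 ✗
  …
  (2.5, 2.5, 255°): r_1=3.0000, r_2=1.7321, r_3=1.7321, r_4=2.8868 — all match ✓
Only this pose fits every beam.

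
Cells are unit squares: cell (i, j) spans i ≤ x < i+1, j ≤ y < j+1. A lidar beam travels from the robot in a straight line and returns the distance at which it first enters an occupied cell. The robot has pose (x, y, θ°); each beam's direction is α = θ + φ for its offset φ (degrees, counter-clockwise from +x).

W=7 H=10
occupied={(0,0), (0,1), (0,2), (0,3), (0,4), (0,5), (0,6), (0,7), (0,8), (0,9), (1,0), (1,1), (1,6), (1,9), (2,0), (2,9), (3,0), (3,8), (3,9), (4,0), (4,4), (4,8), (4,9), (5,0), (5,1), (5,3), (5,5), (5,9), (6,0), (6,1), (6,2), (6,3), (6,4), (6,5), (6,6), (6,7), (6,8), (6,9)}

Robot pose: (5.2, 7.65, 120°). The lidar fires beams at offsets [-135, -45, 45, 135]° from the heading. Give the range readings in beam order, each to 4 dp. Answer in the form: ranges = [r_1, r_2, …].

ranges = [0.8282, 1.3976, 1.3523, 2.7435]

beam 1: φ=-135°, α=345°
  d=(0.9659,-0.2588)  start (5,7)  tX=0.8282 tY=2.5114  stride 1/|dx|=1.0353 1/|dy|=3.8637
    cross x-line → (6,7), t=0.8282 (wall)
  → r_1 = 0.8282
beam 2: φ=-45°, α=75°
  d=(0.2588,0.9659)  start (5,7)  tX=3.0910 tY=0.3623  stride 1/|dx|=3.8637 1/|dy|=1.0353
    cross y-line → (5,8), t=0.3623
    cross y-line → (5,9), t=1.3976 (wall)
  → r_2 = 1.3976
beam 3: φ=45°, α=165°
  d=(-0.9659,0.2588)  start (5,7)  tX=0.2071 tY=1.3523  stride 1/|dx|=1.0353 1/|dy|=3.8637
    cross x-line → (4,7), t=0.2071
    cross x-line → (3,7), t=1.2423
    cross y-line → (3,8), t=1.3523 (wall)
  → r_3 = 1.3523
beam 4: φ=135°, α=255°
  d=(-0.2588,-0.9659)  start (5,7)  tX=0.7727 tY=0.6729  stride 1/|dx|=3.8637 1/|dy|=1.0353
    cross y-line → (5,6), t=0.6729
    cross x-line → (4,6), t=0.7727
    cross y-line → (4,5), t=1.7082
    cross y-line → (4,4), t=2.7435 (wall)
  → r_4 = 2.7435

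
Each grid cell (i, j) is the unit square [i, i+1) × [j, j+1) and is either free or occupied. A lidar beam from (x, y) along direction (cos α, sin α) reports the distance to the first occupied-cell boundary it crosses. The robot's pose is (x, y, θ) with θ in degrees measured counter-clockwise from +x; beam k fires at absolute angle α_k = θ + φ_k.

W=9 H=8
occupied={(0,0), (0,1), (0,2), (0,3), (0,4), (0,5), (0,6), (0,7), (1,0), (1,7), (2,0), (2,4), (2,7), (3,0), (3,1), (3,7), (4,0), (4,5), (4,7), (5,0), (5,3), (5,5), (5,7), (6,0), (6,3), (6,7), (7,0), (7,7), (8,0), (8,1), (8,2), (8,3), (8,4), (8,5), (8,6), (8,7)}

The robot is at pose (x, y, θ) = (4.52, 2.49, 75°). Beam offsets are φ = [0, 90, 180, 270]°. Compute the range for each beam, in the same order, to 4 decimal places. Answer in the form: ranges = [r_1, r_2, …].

ranges = [2.5985, 3.6442, 1.5426, 3.6028]

beam 1: φ=0°, α=75°
  dir = (cos 75°, sin 75°) = (0.2588, 0.9659); from cell (4,2)
  next x-line at t=1.8546, next y-line at t=0.5280; Δt_x=3.8637, Δt_y=1.0353
    y: enter (4,3) at t=0.5280
    y: enter (4,4) at t=1.5633
    x: enter (5,4) at t=1.8546
    y: enter (5,5) at t=2.5985 ← occupied
  → r_1 = 2.5985
beam 2: φ=90°, α=165°
  dir = (cos 165°, sin 165°) = (-0.9659, 0.2588); from cell (4,2)
  next x-line at t=0.5383, next y-line at t=1.9705; Δt_x=1.0353, Δt_y=3.8637
    x: enter (3,2) at t=0.5383
    x: enter (2,2) at t=1.5736
    y: enter (2,3) at t=1.9705
    x: enter (1,3) at t=2.6089
    x: enter (0,3) at t=3.6442 ← occupied
  → r_2 = 3.6442
beam 3: φ=180°, α=255°
  dir = (cos 255°, sin 255°) = (-0.2588, -0.9659); from cell (4,2)
  next x-line at t=2.0091, next y-line at t=0.5073; Δt_x=3.8637, Δt_y=1.0353
    y: enter (4,1) at t=0.5073
    y: enter (4,0) at t=1.5426 ← occupied
  → r_3 = 1.5426
beam 4: φ=270°, α=345°
  dir = (cos 345°, sin 345°) = (0.9659, -0.2588); from cell (4,2)
  next x-line at t=0.4969, next y-line at t=1.8932; Δt_x=1.0353, Δt_y=3.8637
    x: enter (5,2) at t=0.4969
    x: enter (6,2) at t=1.5322
    y: enter (6,1) at t=1.8932
    x: enter (7,1) at t=2.5675
    x: enter (8,1) at t=3.6028 ← occupied
  → r_4 = 3.6028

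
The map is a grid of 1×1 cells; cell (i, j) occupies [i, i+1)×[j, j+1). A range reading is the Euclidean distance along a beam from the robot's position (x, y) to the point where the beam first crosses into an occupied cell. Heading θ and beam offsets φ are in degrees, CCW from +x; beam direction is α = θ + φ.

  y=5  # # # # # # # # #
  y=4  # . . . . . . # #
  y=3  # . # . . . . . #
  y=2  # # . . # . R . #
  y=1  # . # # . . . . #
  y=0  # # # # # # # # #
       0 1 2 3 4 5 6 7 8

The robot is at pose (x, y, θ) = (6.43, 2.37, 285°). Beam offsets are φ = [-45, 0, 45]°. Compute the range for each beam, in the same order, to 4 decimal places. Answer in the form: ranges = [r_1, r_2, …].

ranges = [1.5819, 1.4183, 1.8129]

beam 1: φ=-45°, α=240°
  d=(-0.5000,-0.8660)  start (6,2)  tX=0.8600 tY=0.4272  stride 1/|dx|=2.0000 1/|dy|=1.1547
    cross y-line → (6,1), t=0.4272
    cross x-line → (5,1), t=0.8600
    cross y-line → (5,0), t=1.5819 (wall)
  → r_1 = 1.5819
beam 2: φ=0°, α=285°
  d=(0.2588,-0.9659)  start (6,2)  tX=2.2023 tY=0.3831  stride 1/|dx|=3.8637 1/|dy|=1.0353
    cross y-line → (6,1), t=0.3831
    cross y-line → (6,0), t=1.4183 (wall)
  → r_2 = 1.4183
beam 3: φ=45°, α=330°
  d=(0.8660,-0.5000)  start (6,2)  tX=0.6582 tY=0.7400  stride 1/|dx|=1.1547 1/|dy|=2.0000
    cross x-line → (7,2), t=0.6582
    cross y-line → (7,1), t=0.7400
    cross x-line → (8,1), t=1.8129 (wall)
  → r_3 = 1.8129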